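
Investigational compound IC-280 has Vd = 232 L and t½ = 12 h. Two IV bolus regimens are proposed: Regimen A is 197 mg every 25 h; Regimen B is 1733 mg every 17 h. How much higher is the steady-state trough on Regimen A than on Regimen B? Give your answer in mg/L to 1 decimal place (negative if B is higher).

-4.2 mg/L

Regimen A: f = (1/2)^(25/12) ≈ 0.2360; Cmin,ss = (197/232)·f/(1−f) ≈ 0.262 mg/L.
Regimen B: f = (1/2)^(17/12) ≈ 0.3746; Cmin,ss = (1733/232)·f/(1−f) ≈ 4.474 mg/L.
Difference ≈ 0.262 − 4.474 ≈ -4.212 mg/L.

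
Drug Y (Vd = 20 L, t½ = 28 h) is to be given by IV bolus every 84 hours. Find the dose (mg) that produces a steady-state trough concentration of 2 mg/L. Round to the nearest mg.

280 mg

τ/t½ = 84/28 ≈ 3, so f = (1/2)^(84/28) ≈ 0.125000.
Cmin,ss = (D/Vd)·f/(1−f), so D = Cmin,ss·Vd·(1−f)/f.
D = 2 × 20 × (1−f)/f ≈ 2 × 20 × 7.00000 ≈ 280.00 mg.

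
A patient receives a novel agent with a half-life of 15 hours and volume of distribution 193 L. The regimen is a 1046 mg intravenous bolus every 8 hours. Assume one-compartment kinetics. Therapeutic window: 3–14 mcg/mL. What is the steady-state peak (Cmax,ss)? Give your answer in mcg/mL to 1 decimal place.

Over one 8-h interval, 8/15 ≈ 0.53333 half-lives elapse, leaving f ≈ 0.6910 of each dose.
Accumulation ratio R = 1/(1 − f) ≈ 1/0.3090 ≈ 3.2362.
Each bolus raises the concentration by D/Vd = 1046/193 ≈ 5.420 mcg/mL.
Steady-state peak Cmax,ss = C₀·R ≈ 5.420 × 3.2362 ≈ 17.540 mcg/mL.
Peak 17.5 mcg/mL vs MTC 14 mcg/mL: exceeds toxic threshold.

17.5 mcg/mL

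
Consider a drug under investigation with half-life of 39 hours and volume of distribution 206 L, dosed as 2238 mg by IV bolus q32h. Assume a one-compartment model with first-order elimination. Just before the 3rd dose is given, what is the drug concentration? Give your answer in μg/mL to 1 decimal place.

9.6 μg/mL

f = (1/2)^(τ/t½) = (1/2)^(32/39) ≈ 0.5662.
C₀ = D/Vd = 2238/206 ≈ 10.864 μg/mL.
Before the 3rd dose, 2 doses have been given. Superposition: Cmin = C₀·(f + f²).
≈ 10.864 × (0.5662 + 0.3206) ≈ 10.864 × 0.8868 ≈ 9.634 μg/mL.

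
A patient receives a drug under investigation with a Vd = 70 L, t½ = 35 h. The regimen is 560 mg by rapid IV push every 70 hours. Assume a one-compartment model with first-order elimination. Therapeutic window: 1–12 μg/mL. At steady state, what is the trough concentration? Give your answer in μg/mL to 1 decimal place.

2.7 μg/mL

τ = 70 h = 2 half-lives, so f = (1/2)^2 = 0.25.
Accumulation ratio R = 1/(1 − f) = 1/0.75 = 4/3.
Single-dose peak C₀ = D/Vd = 560/70 = 8 μg/mL.
Steady-state peak Cmax,ss = C₀·R = 8 × 4/3 ≈ 10.667 μg/mL.
Steady-state trough Cmin,ss = Cmax,ss·f ≈ 10.667 × 0.25 ≈ 2.667 μg/mL.
Trough 2.7 μg/mL vs MEC 1 μg/mL: adequate.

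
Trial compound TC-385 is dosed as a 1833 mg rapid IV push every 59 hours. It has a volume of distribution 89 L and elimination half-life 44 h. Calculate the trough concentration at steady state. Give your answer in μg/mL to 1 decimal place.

k = ln2/t½ = ln2/44 ≈ 0.015753 h⁻¹; fraction remaining f = e^(−kτ) = e^(−0.015753×59) ≈ 0.3948.
Single-dose peak C₀ = D/Vd = 1833/89 ≈ 20.596 μg/mL.
Steady-state trough Cmin,ss = C₀·f/(1−f) ≈ 20.596 × 0.3948/0.6052 ≈ 13.436 μg/mL.

13.4 μg/mL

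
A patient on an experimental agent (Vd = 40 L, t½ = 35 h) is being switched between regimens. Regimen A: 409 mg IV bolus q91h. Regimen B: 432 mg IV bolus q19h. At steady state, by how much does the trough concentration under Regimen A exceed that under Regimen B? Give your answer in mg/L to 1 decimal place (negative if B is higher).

Regimen A: f = (1/2)^(91/35) ≈ 0.1649; Cmin,ss = (409/40)·f/(1−f) ≈ 2.019 mg/L.
Regimen B: f = (1/2)^(19/35) ≈ 0.6864; Cmin,ss = (432/40)·f/(1−f) ≈ 23.639 mg/L.
Difference ≈ 2.019 − 23.639 ≈ -21.620 mg/L.

-21.6 mg/L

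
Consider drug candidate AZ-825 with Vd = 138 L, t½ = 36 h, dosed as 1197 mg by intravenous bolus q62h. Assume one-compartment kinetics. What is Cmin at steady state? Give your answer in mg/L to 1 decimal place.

3.8 mg/L

τ/t½ = 62/36 ≈ 1.7222, so fraction remaining f = (1/2)^(62/36) ≈ 0.3031.
Accumulation ratio R = 1/(1 − f) ≈ 1/0.6969 ≈ 1.4349.
Each bolus raises the concentration by D/Vd = 1197/138 ≈ 8.674 mg/L.
Cmax,ss = C₀/(1 − f) ≈ 8.674/0.6969 ≈ 12.447 mg/L.
Steady-state trough Cmin,ss = Cmax,ss·f ≈ 12.447 × 0.3031 ≈ 3.773 mg/L.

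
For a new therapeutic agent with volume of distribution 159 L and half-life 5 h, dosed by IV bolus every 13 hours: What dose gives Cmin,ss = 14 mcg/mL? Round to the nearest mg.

11270 mg

τ/t½ = 13/5 ≈ 2.6, so f = (1/2)^(13/5) ≈ 0.164938.
Cmin,ss = (D/Vd)·f/(1−f), so D = Cmin,ss·Vd·(1−f)/f.
D = 14 × 159 × (1−f)/f ≈ 14 × 159 × 5.06288 ≈ 11269.97 mg.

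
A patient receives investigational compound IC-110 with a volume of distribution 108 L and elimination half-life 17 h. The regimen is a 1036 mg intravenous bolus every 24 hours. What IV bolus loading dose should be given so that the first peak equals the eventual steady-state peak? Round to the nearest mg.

f = (1/2)^(24/17) ≈ 0.375852; accumulation ratio R = 1/(1−f) ≈ 1.60218.
Loading dose to hit Cmax,ss on first dose: D_load = D_maint·R ≈ 1036 × 1.60218 ≈ 1659.86 mg.

1660 mg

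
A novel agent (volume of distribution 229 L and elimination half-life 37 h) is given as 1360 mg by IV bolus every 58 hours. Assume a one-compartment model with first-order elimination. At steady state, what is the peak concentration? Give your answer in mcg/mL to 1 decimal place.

9.0 mcg/mL

τ/t½ = 58/37 ≈ 1.5676, so fraction remaining f = (1/2)^(58/37) ≈ 0.3374.
At steady state, accumulation factor R = 1/(1 − e^(−kτ)) ≈ 1.5092.
Single-dose peak C₀ = D/Vd = 1360/229 ≈ 5.939 mcg/mL.
Steady-state peak Cmax,ss = C₀·R ≈ 5.939 × 1.5092 ≈ 8.963 mcg/mL.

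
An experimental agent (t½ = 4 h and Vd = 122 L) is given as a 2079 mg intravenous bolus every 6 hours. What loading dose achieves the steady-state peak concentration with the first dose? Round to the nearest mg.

3216 mg

f = (1/2)^(6/4) ≈ 0.353553; accumulation ratio R = 1/(1−f) ≈ 1.54692.
Loading dose to hit Cmax,ss on first dose: D_load = D_maint·R ≈ 2079 × 1.54692 ≈ 3216.05 mg.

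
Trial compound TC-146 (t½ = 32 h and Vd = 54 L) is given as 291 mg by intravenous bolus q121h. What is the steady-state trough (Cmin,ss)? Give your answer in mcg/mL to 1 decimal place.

0.4 mcg/mL

k = ln2/t½ = ln2/32 ≈ 0.021661 h⁻¹; fraction remaining f = e^(−kτ) = e^(−0.021661×121) ≈ 0.0727.
Accumulation ratio R = 1/(1 − f) ≈ 1/0.9273 ≈ 1.0784.
Single-dose peak C₀ = D/Vd = 291/54 ≈ 5.389 mcg/mL.
Steady-state peak Cmax,ss = C₀·R ≈ 5.389 × 1.0784 ≈ 5.811 mcg/mL.
Steady-state trough Cmin,ss = Cmax,ss·f ≈ 5.811 × 0.0727 ≈ 0.422 mcg/mL.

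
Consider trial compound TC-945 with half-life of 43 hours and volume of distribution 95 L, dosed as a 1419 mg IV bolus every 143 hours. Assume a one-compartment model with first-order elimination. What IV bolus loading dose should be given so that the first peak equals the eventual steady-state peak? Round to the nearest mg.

1576 mg

f = (1/2)^(143/43) ≈ 0.099747; accumulation ratio R = 1/(1−f) ≈ 1.11080.
Loading dose to hit Cmax,ss on first dose: D_load = D_maint·R ≈ 1419 × 1.11080 ≈ 1576.23 mg.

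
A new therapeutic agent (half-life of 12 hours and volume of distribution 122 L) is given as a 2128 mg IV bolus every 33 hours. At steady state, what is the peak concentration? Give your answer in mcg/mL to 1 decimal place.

20.5 mcg/mL

k = ln2/t½ = ln2/12 ≈ 0.057762 h⁻¹; fraction remaining f = e^(−kτ) = e^(−0.057762×33) ≈ 0.1487.
Accumulation ratio R = 1/(1 − f) ≈ 1/0.8513 ≈ 1.1747.
Single-dose peak C₀ = D/Vd = 2128/122 ≈ 17.443 mcg/mL.
Steady-state peak Cmax,ss = C₀·R ≈ 17.443 × 1.1747 ≈ 20.490 mcg/mL.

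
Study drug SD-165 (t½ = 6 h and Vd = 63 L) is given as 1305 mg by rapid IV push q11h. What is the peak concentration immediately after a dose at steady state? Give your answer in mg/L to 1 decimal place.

k = ln2/t½ = ln2/6 ≈ 0.115525 h⁻¹; fraction remaining f = e^(−kτ) = e^(−0.115525×11) ≈ 0.2806.
At steady state, accumulation factor R = 1/(1 − e^(−kτ)) ≈ 1.3900.
Each bolus raises the concentration by D/Vd = 1305/63 ≈ 20.714 mg/L.
Steady-state peak Cmax,ss = C₀·R ≈ 20.714 × 1.3900 ≈ 28.792 mg/L.

28.8 mg/L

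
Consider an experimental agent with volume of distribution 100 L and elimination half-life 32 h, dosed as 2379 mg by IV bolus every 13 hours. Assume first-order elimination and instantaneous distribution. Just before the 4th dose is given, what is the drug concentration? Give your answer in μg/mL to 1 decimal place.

41.7 μg/mL

f = (1/2)^(τ/t½) = (1/2)^(13/32) ≈ 0.7546.
C₀ = D/Vd = 2379/100 ≈ 23.790 μg/mL.
Before the 4th dose, 3 doses have been given. Superposition: Cmin = C₀·(f + f² + … + f^3).
≈ 23.790 × (0.7546 + 0.5694 + 0.4297) ≈ 23.790 × 1.7537 ≈ 41.721 μg/mL.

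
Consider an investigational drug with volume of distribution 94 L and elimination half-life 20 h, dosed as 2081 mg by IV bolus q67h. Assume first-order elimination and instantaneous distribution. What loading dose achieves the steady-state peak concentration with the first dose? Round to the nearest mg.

f = (1/2)^(67/20) ≈ 0.098073; accumulation ratio R = 1/(1−f) ≈ 1.10874.
Loading dose to hit Cmax,ss on first dose: D_load = D_maint·R ≈ 2081 × 1.10874 ≈ 2307.29 mg.

2307 mg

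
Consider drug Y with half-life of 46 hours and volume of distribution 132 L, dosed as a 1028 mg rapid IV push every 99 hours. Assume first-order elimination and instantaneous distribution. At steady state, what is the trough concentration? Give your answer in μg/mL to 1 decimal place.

k = ln2/t½ = ln2/46 ≈ 0.015068 h⁻¹; fraction remaining f = e^(−kτ) = e^(−0.015068×99) ≈ 0.2250.
Single-dose peak C₀ = D/Vd = 1028/132 ≈ 7.788 μg/mL.
Steady-state trough Cmin,ss = C₀·f/(1−f) ≈ 7.788 × 0.2250/0.7750 ≈ 2.261 μg/mL.

2.3 μg/mL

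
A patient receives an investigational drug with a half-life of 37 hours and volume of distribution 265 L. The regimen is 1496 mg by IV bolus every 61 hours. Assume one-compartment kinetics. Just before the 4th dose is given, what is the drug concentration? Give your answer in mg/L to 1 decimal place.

f = (1/2)^(τ/t½) = (1/2)^(61/37) ≈ 0.3189.
C₀ = D/Vd = 1496/265 ≈ 5.645 mg/L.
Before the 4th dose, 3 doses have been given. Superposition: Cmin = C₀·(f + f² + … + f^3).
≈ 5.645 × (0.3189 + 0.1017 + 0.0324) ≈ 5.645 × 0.4530 ≈ 2.557 mg/L.

2.6 mg/L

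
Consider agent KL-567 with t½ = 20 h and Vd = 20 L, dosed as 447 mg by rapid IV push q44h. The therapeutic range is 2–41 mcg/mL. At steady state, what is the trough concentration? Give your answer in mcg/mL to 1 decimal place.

Over one 44-h interval, 44/20 ≈ 2.2 half-lives elapse, leaving f ≈ 0.2176 of each dose.
At steady state, accumulation factor R = 1/(1 − e^(−kτ)) ≈ 1.2781.
Each bolus raises the concentration by D/Vd = 447/20 ≈ 22.350 mcg/mL.
Cmax,ss = C₀/(1 − f) ≈ 22.350/0.7824 ≈ 28.566 mcg/mL.
Steady-state trough Cmin,ss = Cmax,ss·f ≈ 28.566 × 0.2176 ≈ 6.216 mcg/mL.
Trough 6.2 mcg/mL vs MEC 2 mcg/mL: adequate.

6.2 mcg/mL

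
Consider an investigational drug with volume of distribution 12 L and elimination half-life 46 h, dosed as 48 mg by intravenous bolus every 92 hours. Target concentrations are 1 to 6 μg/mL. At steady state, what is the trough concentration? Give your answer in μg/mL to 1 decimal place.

1.3 μg/mL

The dosing interval is 2 half-lives, so f = 2^(−2) = 0.25.
At steady state, R = 1/(1 − 0.25) = 4/3.
Single-dose peak C₀ = D/Vd = 48/12 = 4 μg/mL.
Steady-state peak Cmax,ss = C₀·R = 4 × 4/3 ≈ 5.333 μg/mL.
Steady-state trough Cmin,ss = Cmax,ss·f ≈ 5.333 × 0.25 ≈ 1.333 μg/mL.
Trough 1.3 μg/mL vs MEC 1 μg/mL: adequate.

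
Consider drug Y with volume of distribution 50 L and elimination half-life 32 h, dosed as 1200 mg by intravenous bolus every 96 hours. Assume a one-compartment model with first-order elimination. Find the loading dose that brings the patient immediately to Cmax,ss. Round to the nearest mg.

1371 mg

f = (1/2)^(96/32) ≈ 0.125000; accumulation ratio R = 1/(1−f) ≈ 1.14286.
Loading dose to hit Cmax,ss on first dose: D_load = D_maint·R ≈ 1200 × 1.14286 ≈ 1371.43 mg.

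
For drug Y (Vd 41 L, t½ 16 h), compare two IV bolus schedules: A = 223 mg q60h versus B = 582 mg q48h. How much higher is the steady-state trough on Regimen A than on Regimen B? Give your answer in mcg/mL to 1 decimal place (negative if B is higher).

-1.6 mcg/mL

Regimen A: f = (1/2)^(60/16) ≈ 0.0743; Cmin,ss = (223/41)·f/(1−f) ≈ 0.437 mcg/mL.
Regimen B: f = (1/2)^(48/16) ≈ 0.1250; Cmin,ss = (582/41)·f/(1−f) ≈ 2.028 mcg/mL.
Difference ≈ 0.437 − 2.028 ≈ -1.591 mcg/mL.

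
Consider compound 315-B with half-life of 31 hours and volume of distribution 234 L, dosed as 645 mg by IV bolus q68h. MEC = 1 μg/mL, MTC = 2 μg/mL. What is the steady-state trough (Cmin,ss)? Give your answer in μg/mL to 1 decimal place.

k = ln2/t½ = ln2/31 ≈ 0.022360 h⁻¹; fraction remaining f = e^(−kτ) = e^(−0.022360×68) ≈ 0.2186.
At steady state, accumulation factor R = 1/(1 − e^(−kτ)) ≈ 1.2798.
Single-dose peak C₀ = D/Vd = 645/234 ≈ 2.756 μg/mL.
Steady-state peak Cmax,ss = C₀·R ≈ 2.756 × 1.2798 ≈ 3.527 μg/mL.
One interval later, Cmin,ss = Cmax,ss·e^(−kτ) ≈ 3.527 × 0.2186 ≈ 0.771 μg/mL.
Trough 0.8 μg/mL vs MEC 1 μg/mL: subtherapeutic.

0.8 μg/mL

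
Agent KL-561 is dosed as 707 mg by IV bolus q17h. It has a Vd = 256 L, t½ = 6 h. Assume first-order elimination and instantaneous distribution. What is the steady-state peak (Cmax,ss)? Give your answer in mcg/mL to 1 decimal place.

3.2 mcg/mL

k = ln2/t½ = ln2/6 ≈ 0.115525 h⁻¹; fraction remaining f = e^(−kτ) = e^(−0.115525×17) ≈ 0.1403.
At steady state, accumulation factor R = 1/(1 − e^(−kτ)) ≈ 1.1632.
Each bolus raises the concentration by D/Vd = 707/256 ≈ 2.762 mcg/mL.
Cmax,ss = C₀/(1 − f) ≈ 2.762/0.8597 ≈ 3.213 mcg/mL.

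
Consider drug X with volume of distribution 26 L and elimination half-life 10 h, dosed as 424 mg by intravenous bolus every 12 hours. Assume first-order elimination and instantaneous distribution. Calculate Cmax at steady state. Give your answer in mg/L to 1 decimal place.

Over one 12-h interval, 12/10 ≈ 1.2 half-lives elapse, leaving f ≈ 0.4353 of each dose.
Accumulation ratio R = 1/(1 − f) ≈ 1/0.5647 ≈ 1.7709.
Single-dose peak C₀ = D/Vd = 424/26 ≈ 16.308 mg/L.
Cmax,ss = C₀/(1 − f) ≈ 16.308/0.5647 ≈ 28.879 mg/L.

28.9 mg/L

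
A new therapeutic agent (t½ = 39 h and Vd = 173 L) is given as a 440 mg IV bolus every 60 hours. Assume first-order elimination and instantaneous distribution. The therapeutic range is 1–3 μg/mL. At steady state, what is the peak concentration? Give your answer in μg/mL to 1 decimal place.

Over one 60-h interval, 60/39 ≈ 1.5385 half-lives elapse, leaving f ≈ 0.3443 of each dose.
Accumulation ratio R = 1/(1 − f) ≈ 1/0.6557 ≈ 1.5251.
Single-dose peak C₀ = D/Vd = 440/173 ≈ 2.543 μg/mL.
Steady-state peak Cmax,ss = C₀·R ≈ 2.543 × 1.5251 ≈ 3.878 μg/mL.
Peak 3.9 μg/mL vs MTC 3 μg/mL: exceeds toxic threshold.

3.9 μg/mL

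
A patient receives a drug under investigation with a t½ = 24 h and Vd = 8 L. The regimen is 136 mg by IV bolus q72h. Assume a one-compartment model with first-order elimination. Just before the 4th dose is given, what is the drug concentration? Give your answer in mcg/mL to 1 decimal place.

2.4 mcg/mL

f = (1/2)^(τ/t½) = (1/2)^(72/24) ≈ 0.1250.
C₀ = D/Vd = 136/8 ≈ 17.000 mcg/mL.
Before the 4th dose, 3 doses have been given. Superposition: Cmin = C₀·(f + f² + … + f^3).
≈ 17.000 × (0.1250 + 0.0156 + 0.0020) ≈ 17.000 × 0.1426 ≈ 2.424 mcg/mL.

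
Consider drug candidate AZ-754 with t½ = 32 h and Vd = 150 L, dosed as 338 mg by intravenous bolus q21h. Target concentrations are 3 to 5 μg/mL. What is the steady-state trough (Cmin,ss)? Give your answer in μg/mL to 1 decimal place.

3.9 μg/mL

Over one 21-h interval, 21/32 ≈ 0.65625 half-lives elapse, leaving f ≈ 0.6345 of each dose.
At steady state, accumulation factor R = 1/(1 − e^(−kτ)) ≈ 2.7360.
Each bolus raises the concentration by D/Vd = 338/150 ≈ 2.253 μg/mL.
Steady-state peak Cmax,ss = C₀·R ≈ 2.253 × 2.7360 ≈ 6.164 μg/mL.
One interval later, Cmin,ss = Cmax,ss·e^(−kτ) ≈ 6.164 × 0.6345 ≈ 3.911 μg/mL.
Trough 3.9 μg/mL vs MEC 3 μg/mL: adequate.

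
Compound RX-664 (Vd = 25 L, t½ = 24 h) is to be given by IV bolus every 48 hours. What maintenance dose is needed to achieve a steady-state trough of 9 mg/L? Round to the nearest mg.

675 mg

τ/t½ = 48/24 ≈ 2, so f = (1/2)^(48/24) ≈ 0.250000.
Cmin,ss = (D/Vd)·f/(1−f), so D = Cmin,ss·Vd·(1−f)/f.
D = 9 × 25 × (1−f)/f ≈ 9 × 25 × 3.00000 ≈ 675.00 mg.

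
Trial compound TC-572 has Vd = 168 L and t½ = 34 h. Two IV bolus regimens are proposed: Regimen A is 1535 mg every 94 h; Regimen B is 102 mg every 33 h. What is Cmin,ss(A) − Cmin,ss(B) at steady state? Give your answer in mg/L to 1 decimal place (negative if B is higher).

0.9 mg/L

Regimen A: f = (1/2)^(94/34) ≈ 0.1471; Cmin,ss = (1535/168)·f/(1−f) ≈ 1.576 mg/L.
Regimen B: f = (1/2)^(33/34) ≈ 0.5103; Cmin,ss = (102/168)·f/(1−f) ≈ 0.633 mg/L.
Difference ≈ 1.576 − 0.633 ≈ 0.943 mg/L.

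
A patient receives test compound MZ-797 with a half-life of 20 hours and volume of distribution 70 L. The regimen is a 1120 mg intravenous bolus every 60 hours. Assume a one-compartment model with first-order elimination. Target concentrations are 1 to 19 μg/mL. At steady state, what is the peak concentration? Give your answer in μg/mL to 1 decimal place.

18.3 μg/mL

τ = 60 h = 3 half-lives, so f = (1/2)^3 = 0.125.
At steady state, R = 1/(1 − 0.125) = 8/7.
Single-dose peak C₀ = D/Vd = 1120/70 = 16 μg/mL.
Steady-state peak Cmax,ss = C₀·R = 16 × 8/7 ≈ 18.286 μg/mL.
Peak 18.3 μg/mL vs MTC 19 μg/mL: below toxic threshold.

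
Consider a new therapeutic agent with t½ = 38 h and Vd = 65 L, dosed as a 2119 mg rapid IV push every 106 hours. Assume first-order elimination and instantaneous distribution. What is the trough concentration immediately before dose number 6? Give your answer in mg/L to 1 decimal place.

5.5 mg/L

f = (1/2)^(τ/t½) = (1/2)^(106/38) ≈ 0.1446.
C₀ = D/Vd = 2119/65 ≈ 32.600 mg/L.
Before the 6th dose, 5 doses have been given. Superposition: Cmin = C₀·(f + f² + … + f^5).
≈ 32.600 × (0.1446 + 0.0209 + 0.0030 + 0.0004 + 0.0001) ≈ 32.600 × 0.1690 ≈ 5.509 mg/L.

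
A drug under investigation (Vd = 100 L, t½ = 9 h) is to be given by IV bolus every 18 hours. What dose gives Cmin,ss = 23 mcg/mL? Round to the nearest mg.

6900 mg

τ/t½ = 18/9 ≈ 2, so f = (1/2)^(18/9) ≈ 0.250000.
Cmin,ss = (D/Vd)·f/(1−f), so D = Cmin,ss·Vd·(1−f)/f.
D = 23 × 100 × (1−f)/f ≈ 23 × 100 × 3.00000 ≈ 6900.00 mg.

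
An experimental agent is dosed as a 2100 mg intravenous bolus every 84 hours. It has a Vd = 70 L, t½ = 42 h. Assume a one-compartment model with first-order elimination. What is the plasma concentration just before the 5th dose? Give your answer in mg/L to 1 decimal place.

f = (1/2)^(τ/t½) = (1/2)^(84/42) ≈ 0.2500.
C₀ = D/Vd = 2100/70 ≈ 30.000 mg/L.
Before the 5th dose, 4 doses have been given. Superposition: Cmin = C₀·(f + f² + … + f^4).
≈ 30.000 × (0.2500 + 0.0625 + 0.0156 + 0.0039) ≈ 30.000 × 0.3320 ≈ 9.960 mg/L.

10.0 mg/L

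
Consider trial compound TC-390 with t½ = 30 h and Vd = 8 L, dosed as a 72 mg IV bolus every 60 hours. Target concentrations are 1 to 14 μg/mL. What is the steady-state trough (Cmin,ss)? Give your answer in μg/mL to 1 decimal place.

τ = 60 h = 2 half-lives, so f = (1/2)^2 = 0.25.
At steady state, R = 1/(1 − 0.25) = 4/3.
Single-dose peak C₀ = D/Vd = 72/8 = 9 μg/mL.
Steady-state peak Cmax,ss = C₀·R = 9 × 4/3 ≈ 12.000 μg/mL.
Steady-state trough Cmin,ss = Cmax,ss·f ≈ 12.000 × 0.25 ≈ 3.000 μg/mL.
Trough 3.0 μg/mL vs MEC 1 μg/mL: adequate.

3.0 μg/mL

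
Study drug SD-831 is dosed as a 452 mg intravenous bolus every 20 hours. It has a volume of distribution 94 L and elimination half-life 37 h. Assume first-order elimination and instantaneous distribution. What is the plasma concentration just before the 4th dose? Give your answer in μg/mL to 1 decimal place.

7.1 μg/mL

f = (1/2)^(τ/t½) = (1/2)^(20/37) ≈ 0.6875.
C₀ = D/Vd = 452/94 ≈ 4.809 μg/mL.
Before the 4th dose, 3 doses have been given. Superposition: Cmin = C₀·(f + f² + … + f^3).
≈ 4.809 × (0.6875 + 0.4727 + 0.3250) ≈ 4.809 × 1.4852 ≈ 7.142 μg/mL.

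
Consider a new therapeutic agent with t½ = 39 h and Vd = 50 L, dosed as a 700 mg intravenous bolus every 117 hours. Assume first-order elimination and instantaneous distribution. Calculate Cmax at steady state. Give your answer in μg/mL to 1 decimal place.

16.0 μg/mL

The dosing interval is 3 half-lives, so f = 2^(−3) = 0.125.
At steady state, R = 1/(1 − 0.125) = 8/7.
Single-dose peak C₀ = D/Vd = 700/50 = 14 μg/mL.
Steady-state peak Cmax,ss = C₀·R = 14 × 8/7 ≈ 16.000 μg/mL.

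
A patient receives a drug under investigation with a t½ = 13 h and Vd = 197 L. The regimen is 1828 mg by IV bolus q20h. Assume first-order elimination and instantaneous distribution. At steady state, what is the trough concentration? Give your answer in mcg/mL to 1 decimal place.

Over one 20-h interval, 20/13 ≈ 1.5385 half-lives elapse, leaving f ≈ 0.3443 of each dose.
Each bolus raises the concentration by D/Vd = 1828/197 ≈ 9.279 mcg/mL.
Steady-state trough Cmin,ss = C₀·f/(1−f) ≈ 9.279 × 0.3443/0.6557 ≈ 4.872 mcg/mL.

4.9 mcg/mL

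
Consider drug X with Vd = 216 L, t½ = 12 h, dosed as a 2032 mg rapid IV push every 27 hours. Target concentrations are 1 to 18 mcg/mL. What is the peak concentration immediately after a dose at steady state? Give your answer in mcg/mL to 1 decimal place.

k = ln2/t½ = ln2/12 ≈ 0.057762 h⁻¹; fraction remaining f = e^(−kτ) = e^(−0.057762×27) ≈ 0.2102.
Accumulation ratio R = 1/(1 − f) ≈ 1/0.7898 ≈ 1.2661.
Single-dose peak C₀ = D/Vd = 2032/216 ≈ 9.407 mcg/mL.
Cmax,ss = C₀/(1 − f) ≈ 9.407/0.7898 ≈ 11.911 mcg/mL.
Peak 11.9 mcg/mL vs MTC 18 mcg/mL: below toxic threshold.

11.9 mcg/mL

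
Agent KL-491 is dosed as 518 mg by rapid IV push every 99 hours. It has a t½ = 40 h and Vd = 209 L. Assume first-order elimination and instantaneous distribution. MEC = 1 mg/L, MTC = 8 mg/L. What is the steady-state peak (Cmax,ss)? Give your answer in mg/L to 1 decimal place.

3.0 mg/L

τ/t½ = 99/40 ≈ 2.475, so fraction remaining f = (1/2)^(99/40) ≈ 0.1799.
Accumulation ratio R = 1/(1 − f) ≈ 1/0.8201 ≈ 1.2194.
Single-dose peak C₀ = D/Vd = 518/209 ≈ 2.478 mg/L.
Cmax,ss = C₀/(1 − f) ≈ 2.478/0.8201 ≈ 3.022 mg/L.
Peak 3.0 mg/L vs MTC 8 mg/L: below toxic threshold.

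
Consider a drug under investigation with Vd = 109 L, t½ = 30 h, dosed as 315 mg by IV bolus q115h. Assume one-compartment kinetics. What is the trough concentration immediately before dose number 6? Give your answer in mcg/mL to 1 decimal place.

0.2 mcg/mL

f = (1/2)^(τ/t½) = (1/2)^(115/30) ≈ 0.0702.
C₀ = D/Vd = 315/109 ≈ 2.890 mcg/mL.
Before the 6th dose, 5 doses have been given. Superposition: Cmin = C₀·(f + f² + … + f^5).
≈ 2.890 × (0.0702 + 0.0049 + 0.0003 + 0.0000 + 0.0000) ≈ 2.890 × 0.0754 ≈ 0.218 mcg/mL.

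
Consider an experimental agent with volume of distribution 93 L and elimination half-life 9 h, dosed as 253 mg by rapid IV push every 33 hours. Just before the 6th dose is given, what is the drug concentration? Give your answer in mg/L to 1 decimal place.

f = (1/2)^(τ/t½) = (1/2)^(33/9) ≈ 0.0787.
C₀ = D/Vd = 253/93 ≈ 2.720 mg/L.
Before the 6th dose, 5 doses have been given. Superposition: Cmin = C₀·(f + f² + … + f^5).
≈ 2.720 × (0.0787 + 0.0062 + 0.0005 + 0.0000 + 0.0000) ≈ 2.720 × 0.0854 ≈ 0.232 mg/L.

0.2 mg/L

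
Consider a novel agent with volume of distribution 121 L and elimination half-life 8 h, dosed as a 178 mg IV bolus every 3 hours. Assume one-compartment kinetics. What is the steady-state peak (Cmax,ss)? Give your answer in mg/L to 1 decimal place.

6.4 mg/L

k = ln2/t½ = ln2/8 ≈ 0.086643 h⁻¹; fraction remaining f = e^(−kτ) = e^(−0.086643×3) ≈ 0.7711.
At steady state, accumulation factor R = 1/(1 − e^(−kτ)) ≈ 4.3687.
Single-dose peak C₀ = D/Vd = 178/121 ≈ 1.471 mg/L.
Steady-state peak Cmax,ss = C₀·R ≈ 1.471 × 4.3687 ≈ 6.426 mg/L.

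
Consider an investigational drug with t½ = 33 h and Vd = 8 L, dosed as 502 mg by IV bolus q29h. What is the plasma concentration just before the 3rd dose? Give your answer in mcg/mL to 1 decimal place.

f = (1/2)^(τ/t½) = (1/2)^(29/33) ≈ 0.5438.
C₀ = D/Vd = 502/8 ≈ 62.750 mcg/mL.
Before the 3rd dose, 2 doses have been given. Superposition: Cmin = C₀·(f + f²).
≈ 62.750 × (0.5438 + 0.2957) ≈ 62.750 × 0.8395 ≈ 52.679 mcg/mL.

52.7 mcg/mL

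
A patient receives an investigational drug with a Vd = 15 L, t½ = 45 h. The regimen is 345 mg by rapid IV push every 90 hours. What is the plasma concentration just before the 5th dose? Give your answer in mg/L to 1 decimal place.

7.6 mg/L

f = (1/2)^(τ/t½) = (1/2)^(90/45) ≈ 0.2500.
C₀ = D/Vd = 345/15 ≈ 23.000 mg/L.
Before the 5th dose, 4 doses have been given. Superposition: Cmin = C₀·(f + f² + … + f^4).
≈ 23.000 × (0.2500 + 0.0625 + 0.0156 + 0.0039) ≈ 23.000 × 0.3320 ≈ 7.636 mg/L.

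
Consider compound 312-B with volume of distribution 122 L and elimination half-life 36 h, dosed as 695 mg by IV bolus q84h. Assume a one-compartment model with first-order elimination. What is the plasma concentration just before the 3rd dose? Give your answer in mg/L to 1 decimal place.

1.4 mg/L

f = (1/2)^(τ/t½) = (1/2)^(84/36) ≈ 0.1984.
C₀ = D/Vd = 695/122 ≈ 5.697 mg/L.
Before the 3rd dose, 2 doses have been given. Superposition: Cmin = C₀·(f + f²).
≈ 5.697 × (0.1984 + 0.0394) ≈ 5.697 × 0.2378 ≈ 1.355 mg/L.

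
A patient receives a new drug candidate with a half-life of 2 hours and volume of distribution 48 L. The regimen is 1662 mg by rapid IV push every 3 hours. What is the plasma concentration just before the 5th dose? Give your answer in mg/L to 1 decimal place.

f = (1/2)^(τ/t½) = (1/2)^(3/2) ≈ 0.3536.
C₀ = D/Vd = 1662/48 ≈ 34.625 mg/L.
Before the 5th dose, 4 doses have been given. Superposition: Cmin = C₀·(f + f² + … + f^4).
≈ 34.625 × (0.3536 + 0.1250 + 0.0442 + 0.0156) ≈ 34.625 × 0.5384 ≈ 18.642 mg/L.

18.6 mg/L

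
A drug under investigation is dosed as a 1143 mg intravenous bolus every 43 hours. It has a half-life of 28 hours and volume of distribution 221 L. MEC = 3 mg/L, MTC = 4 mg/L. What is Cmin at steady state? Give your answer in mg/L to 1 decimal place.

2.7 mg/L

k = ln2/t½ = ln2/28 ≈ 0.024755 h⁻¹; fraction remaining f = e^(−kτ) = e^(−0.024755×43) ≈ 0.3449.
Single-dose peak C₀ = D/Vd = 1143/221 ≈ 5.172 mg/L.
Steady-state trough Cmin,ss = C₀·f/(1−f) ≈ 5.172 × 0.3449/0.6551 ≈ 2.723 mg/L.
Trough 2.7 mg/L vs MEC 3 mg/L: subtherapeutic.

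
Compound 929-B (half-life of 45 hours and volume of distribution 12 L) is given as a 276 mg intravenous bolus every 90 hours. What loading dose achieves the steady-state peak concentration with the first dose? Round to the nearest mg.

368 mg

f = (1/2)^(90/45) ≈ 0.250000; accumulation ratio R = 1/(1−f) ≈ 1.33333.
Loading dose to hit Cmax,ss on first dose: D_load = D_maint·R ≈ 276 × 1.33333 ≈ 368.00 mg.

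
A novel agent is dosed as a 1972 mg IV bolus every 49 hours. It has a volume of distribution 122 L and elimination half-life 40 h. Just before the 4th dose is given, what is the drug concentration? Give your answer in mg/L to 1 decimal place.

f = (1/2)^(τ/t½) = (1/2)^(49/40) ≈ 0.4278.
C₀ = D/Vd = 1972/122 ≈ 16.164 mg/L.
Before the 4th dose, 3 doses have been given. Superposition: Cmin = C₀·(f + f² + … + f^3).
≈ 16.164 × (0.4278 + 0.1830 + 0.0783) ≈ 16.164 × 0.6891 ≈ 11.139 mg/L.

11.1 mg/L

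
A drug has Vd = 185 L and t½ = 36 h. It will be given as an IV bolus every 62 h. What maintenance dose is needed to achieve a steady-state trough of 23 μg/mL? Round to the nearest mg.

τ/t½ = 62/36 ≈ 1.7222, so f = (1/2)^(62/36) ≈ 0.303082.
Cmin,ss = (D/Vd)·f/(1−f), so D = Cmin,ss·Vd·(1−f)/f.
D = 23 × 185 × (1−f)/f ≈ 23 × 185 × 2.29944 ≈ 9784.12 mg.

9784 mg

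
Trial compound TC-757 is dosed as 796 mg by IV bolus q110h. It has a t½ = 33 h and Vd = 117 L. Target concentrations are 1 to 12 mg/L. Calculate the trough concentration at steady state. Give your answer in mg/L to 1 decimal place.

Over one 110-h interval, 110/33 ≈ 3.3333 half-lives elapse, leaving f ≈ 0.0992 of each dose.
Each bolus raises the concentration by D/Vd = 796/117 ≈ 6.803 mg/L.
Steady-state trough Cmin,ss = C₀·f/(1−f) ≈ 6.803 × 0.0992/0.9008 ≈ 0.749 mg/L.
Trough 0.7 mg/L vs MEC 1 mg/L: subtherapeutic.

0.7 mg/L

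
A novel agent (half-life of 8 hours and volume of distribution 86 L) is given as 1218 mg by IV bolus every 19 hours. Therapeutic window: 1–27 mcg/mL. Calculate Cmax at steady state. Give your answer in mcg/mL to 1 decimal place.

k = ln2/t½ = ln2/8 ≈ 0.086643 h⁻¹; fraction remaining f = e^(−kτ) = e^(−0.086643×19) ≈ 0.1928.
At steady state, accumulation factor R = 1/(1 − e^(−kτ)) ≈ 1.2389.
Each bolus raises the concentration by D/Vd = 1218/86 ≈ 14.163 mcg/mL.
Steady-state peak Cmax,ss = C₀·R ≈ 14.163 × 1.2389 ≈ 17.547 mcg/mL.
Peak 17.5 mcg/mL vs MTC 27 mcg/mL: below toxic threshold.

17.5 mcg/mL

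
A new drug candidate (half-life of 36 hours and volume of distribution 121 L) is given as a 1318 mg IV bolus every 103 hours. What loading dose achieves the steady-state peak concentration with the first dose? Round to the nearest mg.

1528 mg

f = (1/2)^(103/36) ≈ 0.137632; accumulation ratio R = 1/(1−f) ≈ 1.15960.
Loading dose to hit Cmax,ss on first dose: D_load = D_maint·R ≈ 1318 × 1.15960 ≈ 1528.35 mg.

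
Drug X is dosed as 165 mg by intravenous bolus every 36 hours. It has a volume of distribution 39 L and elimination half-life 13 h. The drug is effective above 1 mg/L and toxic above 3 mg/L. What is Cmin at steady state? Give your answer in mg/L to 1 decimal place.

0.7 mg/L

k = ln2/t½ = ln2/13 ≈ 0.053319 h⁻¹; fraction remaining f = e^(−kτ) = e^(−0.053319×36) ≈ 0.1467.
Each bolus raises the concentration by D/Vd = 165/39 ≈ 4.231 mg/L.
Steady-state trough Cmin,ss = C₀·f/(1−f) ≈ 4.231 × 0.1467/0.8533 ≈ 0.727 mg/L.
Trough 0.7 mg/L vs MEC 1 mg/L: subtherapeutic.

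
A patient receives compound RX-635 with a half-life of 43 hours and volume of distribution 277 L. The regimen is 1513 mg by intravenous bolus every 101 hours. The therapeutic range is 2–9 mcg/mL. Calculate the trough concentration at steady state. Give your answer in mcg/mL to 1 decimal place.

τ/t½ = 101/43 ≈ 2.3488, so fraction remaining f = (1/2)^(101/43) ≈ 0.1963.
Each bolus raises the concentration by D/Vd = 1513/277 ≈ 5.462 mcg/mL.
Steady-state trough Cmin,ss = C₀·f/(1−f) ≈ 5.462 × 0.1963/0.8037 ≈ 1.334 mcg/mL.
Trough 1.3 mcg/mL vs MEC 2 mcg/mL: subtherapeutic.

1.3 mcg/mL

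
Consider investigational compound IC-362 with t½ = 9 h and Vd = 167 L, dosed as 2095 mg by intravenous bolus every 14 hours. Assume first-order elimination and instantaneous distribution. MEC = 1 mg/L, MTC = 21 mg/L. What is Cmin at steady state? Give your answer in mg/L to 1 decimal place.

6.5 mg/L

k = ln2/t½ = ln2/9 ≈ 0.077016 h⁻¹; fraction remaining f = e^(−kτ) = e^(−0.077016×14) ≈ 0.3402.
Single-dose peak C₀ = D/Vd = 2095/167 ≈ 12.545 mg/L.
Steady-state trough Cmin,ss = C₀·f/(1−f) ≈ 12.545 × 0.3402/0.6598 ≈ 6.468 mg/L.
Trough 6.5 mg/L vs MEC 1 mg/L: adequate.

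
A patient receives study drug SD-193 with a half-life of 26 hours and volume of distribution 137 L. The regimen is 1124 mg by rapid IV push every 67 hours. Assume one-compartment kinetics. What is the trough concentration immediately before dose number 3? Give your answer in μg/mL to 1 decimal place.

1.6 μg/mL

f = (1/2)^(τ/t½) = (1/2)^(67/26) ≈ 0.1676.
C₀ = D/Vd = 1124/137 ≈ 8.204 μg/mL.
Before the 3rd dose, 2 doses have been given. Superposition: Cmin = C₀·(f + f²).
≈ 8.204 × (0.1676 + 0.0281) ≈ 8.204 × 0.1957 ≈ 1.606 μg/mL.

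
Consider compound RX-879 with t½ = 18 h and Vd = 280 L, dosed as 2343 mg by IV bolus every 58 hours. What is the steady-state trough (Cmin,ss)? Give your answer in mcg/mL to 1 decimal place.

Over one 58-h interval, 58/18 ≈ 3.2222 half-lives elapse, leaving f ≈ 0.1072 of each dose.
At steady state, accumulation factor R = 1/(1 − e^(−kτ)) ≈ 1.1201.
Each bolus raises the concentration by D/Vd = 2343/280 ≈ 8.368 mcg/mL.
Steady-state peak Cmax,ss = C₀·R ≈ 8.368 × 1.1201 ≈ 9.373 mcg/mL.
One interval later, Cmin,ss = Cmax,ss·e^(−kτ) ≈ 9.373 × 0.1072 ≈ 1.005 mcg/mL.

1.0 mcg/mL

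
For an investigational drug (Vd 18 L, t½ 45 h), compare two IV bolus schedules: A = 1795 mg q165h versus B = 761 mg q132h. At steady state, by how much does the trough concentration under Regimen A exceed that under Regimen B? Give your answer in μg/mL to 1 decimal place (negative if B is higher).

Regimen A: f = (1/2)^(165/45) ≈ 0.0787; Cmin,ss = (1795/18)·f/(1−f) ≈ 8.519 μg/mL.
Regimen B: f = (1/2)^(132/45) ≈ 0.1309; Cmin,ss = (761/18)·f/(1−f) ≈ 6.368 μg/mL.
Difference ≈ 8.519 − 6.368 ≈ 2.151 μg/mL.

2.2 μg/mL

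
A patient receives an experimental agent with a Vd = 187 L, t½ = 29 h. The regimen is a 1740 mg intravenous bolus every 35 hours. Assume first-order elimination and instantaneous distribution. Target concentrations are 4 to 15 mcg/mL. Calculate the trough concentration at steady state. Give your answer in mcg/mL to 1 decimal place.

7.1 mcg/mL

Over one 35-h interval, 35/29 ≈ 1.2069 half-lives elapse, leaving f ≈ 0.4332 of each dose.
Each bolus raises the concentration by D/Vd = 1740/187 ≈ 9.305 mcg/mL.
Steady-state trough Cmin,ss = C₀·f/(1−f) ≈ 9.305 × 0.4332/0.5668 ≈ 7.112 mcg/mL.
Trough 7.1 mcg/mL vs MEC 4 mcg/mL: adequate.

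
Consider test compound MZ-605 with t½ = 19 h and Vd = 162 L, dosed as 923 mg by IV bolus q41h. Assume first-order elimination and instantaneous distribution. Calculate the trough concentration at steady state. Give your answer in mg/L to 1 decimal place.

1.6 mg/L

Over one 41-h interval, 41/19 ≈ 2.1579 half-lives elapse, leaving f ≈ 0.2241 of each dose.
At steady state, accumulation factor R = 1/(1 − e^(−kτ)) ≈ 1.2888.
Single-dose peak C₀ = D/Vd = 923/162 ≈ 5.698 mg/L.
Steady-state peak Cmax,ss = C₀·R ≈ 5.698 × 1.2888 ≈ 7.344 mg/L.
One interval later, Cmin,ss = Cmax,ss·e^(−kτ) ≈ 7.344 × 0.2241 ≈ 1.646 mg/L.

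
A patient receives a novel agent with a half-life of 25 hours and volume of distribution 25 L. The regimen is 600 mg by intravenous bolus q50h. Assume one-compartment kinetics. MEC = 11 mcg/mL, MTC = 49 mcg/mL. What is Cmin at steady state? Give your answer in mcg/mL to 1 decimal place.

8.0 mcg/mL

The dosing interval is 2 half-lives, so f = 2^(−2) = 0.25.
At steady state, R = 1/(1 − 0.25) = 4/3.
Single-dose peak C₀ = D/Vd = 600/25 = 24 mcg/mL.
Steady-state peak Cmax,ss = C₀·R = 24 × 4/3 ≈ 32.000 mcg/mL.
Steady-state trough Cmin,ss = Cmax,ss·f ≈ 32.000 × 0.25 ≈ 8.000 mcg/mL.
Trough 8.0 mcg/mL vs MEC 11 mcg/mL: subtherapeutic.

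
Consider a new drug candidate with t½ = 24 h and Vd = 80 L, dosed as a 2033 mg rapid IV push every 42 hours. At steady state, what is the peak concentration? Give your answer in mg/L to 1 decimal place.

36.2 mg/L

Over one 42-h interval, 42/24 ≈ 1.75 half-lives elapse, leaving f ≈ 0.2973 of each dose.
Accumulation ratio R = 1/(1 − f) ≈ 1/0.7027 ≈ 1.4231.
Single-dose peak C₀ = D/Vd = 2033/80 ≈ 25.413 mg/L.
Steady-state peak Cmax,ss = C₀·R ≈ 25.413 × 1.4231 ≈ 36.165 mg/L.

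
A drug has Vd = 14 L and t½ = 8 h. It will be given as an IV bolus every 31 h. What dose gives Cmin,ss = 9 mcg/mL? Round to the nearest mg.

1723 mg

τ/t½ = 31/8 ≈ 3.875, so f = (1/2)^(31/8) ≈ 0.068157.
Cmin,ss = (D/Vd)·f/(1−f), so D = Cmin,ss·Vd·(1−f)/f.
D = 9 × 14 × (1−f)/f ≈ 9 × 14 × 13.67201 ≈ 1722.67 mg.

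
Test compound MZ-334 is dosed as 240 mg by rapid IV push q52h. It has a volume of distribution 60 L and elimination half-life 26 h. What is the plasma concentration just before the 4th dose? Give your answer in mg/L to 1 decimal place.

1.3 mg/L

f = (1/2)^(τ/t½) = (1/2)^(52/26) ≈ 0.2500.
C₀ = D/Vd = 240/60 ≈ 4.000 mg/L.
Before the 4th dose, 3 doses have been given. Superposition: Cmin = C₀·(f + f² + … + f^3).
≈ 4.000 × (0.2500 + 0.0625 + 0.0156) ≈ 4.000 × 0.3281 ≈ 1.312 mg/L.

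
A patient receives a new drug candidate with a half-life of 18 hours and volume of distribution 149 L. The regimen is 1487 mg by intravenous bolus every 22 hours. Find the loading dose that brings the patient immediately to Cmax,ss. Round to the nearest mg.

2602 mg

f = (1/2)^(22/18) ≈ 0.428622; accumulation ratio R = 1/(1−f) ≈ 1.75015.
Loading dose to hit Cmax,ss on first dose: D_load = D_maint·R ≈ 1487 × 1.75015 ≈ 2602.47 mg.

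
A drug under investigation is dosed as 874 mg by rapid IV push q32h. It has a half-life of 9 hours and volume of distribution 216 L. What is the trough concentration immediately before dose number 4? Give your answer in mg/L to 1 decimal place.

0.4 mg/L

f = (1/2)^(τ/t½) = (1/2)^(32/9) ≈ 0.0850.
C₀ = D/Vd = 874/216 ≈ 4.046 mg/L.
Before the 4th dose, 3 doses have been given. Superposition: Cmin = C₀·(f + f² + … + f^3).
≈ 4.046 × (0.0850 + 0.0072 + 0.0006) ≈ 4.046 × 0.0928 ≈ 0.375 mg/L.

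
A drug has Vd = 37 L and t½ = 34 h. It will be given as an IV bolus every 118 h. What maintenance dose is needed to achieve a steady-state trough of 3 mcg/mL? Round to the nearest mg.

1119 mg

τ/t½ = 118/34 ≈ 3.4706, so f = (1/2)^(118/34) ≈ 0.090209.
Cmin,ss = (D/Vd)·f/(1−f), so D = Cmin,ss·Vd·(1−f)/f.
D = 3 × 37 × (1−f)/f ≈ 3 × 37 × 10.08537 ≈ 1119.48 mg.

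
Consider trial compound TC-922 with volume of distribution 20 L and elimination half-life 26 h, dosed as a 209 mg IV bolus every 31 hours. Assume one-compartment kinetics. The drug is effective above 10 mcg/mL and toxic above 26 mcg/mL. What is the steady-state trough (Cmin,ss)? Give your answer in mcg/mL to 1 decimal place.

8.1 mcg/mL

τ/t½ = 31/26 ≈ 1.1923, so fraction remaining f = (1/2)^(31/26) ≈ 0.4376.
Each bolus raises the concentration by D/Vd = 209/20 ≈ 10.450 mcg/mL.
Steady-state trough Cmin,ss = C₀·f/(1−f) ≈ 10.450 × 0.4376/0.5624 ≈ 8.131 mcg/mL.
Trough 8.1 mcg/mL vs MEC 10 mcg/mL: subtherapeutic.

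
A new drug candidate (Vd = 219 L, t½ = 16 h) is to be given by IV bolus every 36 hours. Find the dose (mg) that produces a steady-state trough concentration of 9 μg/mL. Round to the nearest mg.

τ/t½ = 36/16 ≈ 2.25, so f = (1/2)^(36/16) ≈ 0.210224.
Cmin,ss = (D/Vd)·f/(1−f), so D = Cmin,ss·Vd·(1−f)/f.
D = 9 × 219 × (1−f)/f ≈ 9 × 219 × 3.75683 ≈ 7404.71 mg.

7405 mg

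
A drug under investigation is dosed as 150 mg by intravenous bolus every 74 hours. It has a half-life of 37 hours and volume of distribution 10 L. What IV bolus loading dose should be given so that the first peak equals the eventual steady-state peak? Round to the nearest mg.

200 mg

f = (1/2)^(74/37) ≈ 0.250000; accumulation ratio R = 1/(1−f) ≈ 1.33333.
Loading dose to hit Cmax,ss on first dose: D_load = D_maint·R ≈ 150 × 1.33333 ≈ 200.00 mg.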